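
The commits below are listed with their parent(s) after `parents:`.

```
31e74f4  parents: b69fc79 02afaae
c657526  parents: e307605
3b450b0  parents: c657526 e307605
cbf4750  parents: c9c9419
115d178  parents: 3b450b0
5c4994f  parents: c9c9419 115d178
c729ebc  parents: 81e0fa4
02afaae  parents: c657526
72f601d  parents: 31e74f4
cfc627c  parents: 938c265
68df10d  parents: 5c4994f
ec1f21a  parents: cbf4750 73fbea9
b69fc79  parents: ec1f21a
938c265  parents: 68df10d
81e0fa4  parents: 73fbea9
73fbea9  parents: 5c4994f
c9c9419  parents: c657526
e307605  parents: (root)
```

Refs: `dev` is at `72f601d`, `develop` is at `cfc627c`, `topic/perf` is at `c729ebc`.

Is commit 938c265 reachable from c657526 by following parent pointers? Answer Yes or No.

No

Ancestors of c657526: {c657526, e307605}.
938c265 is not in that set, so it is not an ancestor of c657526.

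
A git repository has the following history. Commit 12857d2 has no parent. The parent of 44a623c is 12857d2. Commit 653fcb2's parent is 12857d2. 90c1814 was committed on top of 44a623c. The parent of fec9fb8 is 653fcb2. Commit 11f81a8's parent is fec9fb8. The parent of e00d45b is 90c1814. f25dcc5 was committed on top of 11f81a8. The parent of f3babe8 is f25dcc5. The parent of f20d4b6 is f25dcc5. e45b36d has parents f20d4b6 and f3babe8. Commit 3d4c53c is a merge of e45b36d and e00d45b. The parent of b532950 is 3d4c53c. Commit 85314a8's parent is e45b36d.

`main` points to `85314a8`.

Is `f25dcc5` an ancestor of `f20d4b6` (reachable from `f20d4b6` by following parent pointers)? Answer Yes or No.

Ancestors of f20d4b6 (commits reachable by following parents): {11f81a8, 12857d2, 653fcb2, f20d4b6, f25dcc5, fec9fb8}.
f25dcc5 is in that set, so it is an ancestor of f20d4b6.

Yes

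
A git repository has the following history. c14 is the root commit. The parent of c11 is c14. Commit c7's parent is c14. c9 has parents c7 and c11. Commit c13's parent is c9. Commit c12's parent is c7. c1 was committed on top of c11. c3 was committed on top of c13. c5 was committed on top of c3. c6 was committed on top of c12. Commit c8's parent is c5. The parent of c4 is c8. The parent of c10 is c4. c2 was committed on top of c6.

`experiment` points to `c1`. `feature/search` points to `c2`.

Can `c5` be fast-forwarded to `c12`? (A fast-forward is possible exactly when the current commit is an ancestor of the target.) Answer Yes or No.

A fast-forward from c5 to c12 is possible iff c5 is an ancestor of c12.
Ancestors of c12: {c12, c14, c7}.
c5 is not among them, so fast-forward is not possible.

No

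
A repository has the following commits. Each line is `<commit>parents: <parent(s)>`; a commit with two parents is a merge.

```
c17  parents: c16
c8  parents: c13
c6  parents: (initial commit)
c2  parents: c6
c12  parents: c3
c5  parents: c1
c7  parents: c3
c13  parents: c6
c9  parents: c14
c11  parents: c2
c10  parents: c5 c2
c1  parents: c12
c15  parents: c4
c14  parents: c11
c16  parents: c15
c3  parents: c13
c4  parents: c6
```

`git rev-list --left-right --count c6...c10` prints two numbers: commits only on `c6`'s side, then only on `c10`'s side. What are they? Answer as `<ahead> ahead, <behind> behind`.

Reachable from c6: {c6}.
Reachable from c10: {c1, c10, c12, c13, c2, c3, c5, c6}.
Only in c6's history (ahead): {} — 0.
Only in c10's history (behind): {c1, c10, c12, c13, c2, c3, c5} — 7.

0 ahead, 7 behind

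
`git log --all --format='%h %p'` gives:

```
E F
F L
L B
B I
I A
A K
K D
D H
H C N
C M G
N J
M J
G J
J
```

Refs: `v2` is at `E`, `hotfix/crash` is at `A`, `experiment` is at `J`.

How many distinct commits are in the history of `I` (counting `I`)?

Walking parent pointers from I: reachable set = {A, C, D, G, H, I, J, K, M, N}.
That is 10 commits.

10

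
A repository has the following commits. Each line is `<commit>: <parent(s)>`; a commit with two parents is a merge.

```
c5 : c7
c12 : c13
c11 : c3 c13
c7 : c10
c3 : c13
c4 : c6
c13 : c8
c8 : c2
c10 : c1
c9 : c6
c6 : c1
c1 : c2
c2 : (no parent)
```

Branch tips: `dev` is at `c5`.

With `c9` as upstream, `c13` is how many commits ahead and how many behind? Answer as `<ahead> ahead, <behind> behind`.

2 ahead, 3 behind

Reachable from c13: {c13, c2, c8}.
Reachable from c9: {c1, c2, c6, c9}.
Only in c13's history (ahead): {c13, c8} — 2.
Only in c9's history (behind): {c1, c6, c9} — 3.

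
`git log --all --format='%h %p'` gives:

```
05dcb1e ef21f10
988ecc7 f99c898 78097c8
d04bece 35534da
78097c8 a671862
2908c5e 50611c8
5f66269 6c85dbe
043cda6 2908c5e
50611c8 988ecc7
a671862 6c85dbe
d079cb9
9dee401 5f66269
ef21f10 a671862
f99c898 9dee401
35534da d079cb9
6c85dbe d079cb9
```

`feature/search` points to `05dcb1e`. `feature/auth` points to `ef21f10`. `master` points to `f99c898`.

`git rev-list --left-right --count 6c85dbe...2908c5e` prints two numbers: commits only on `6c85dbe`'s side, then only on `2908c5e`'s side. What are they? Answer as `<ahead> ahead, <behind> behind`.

Reachable from 6c85dbe: {6c85dbe, d079cb9}.
Reachable from 2908c5e: {2908c5e, 50611c8, 5f66269, 6c85dbe, 78097c8, 988ecc7, 9dee401, a671862, d079cb9, f99c898}.
Only in 6c85dbe's history (ahead): {} — 0.
Only in 2908c5e's history (behind): {2908c5e, 50611c8, 5f66269, 78097c8, 988ecc7, 9dee401, a671862, f99c898} — 8.

0 ahead, 8 behind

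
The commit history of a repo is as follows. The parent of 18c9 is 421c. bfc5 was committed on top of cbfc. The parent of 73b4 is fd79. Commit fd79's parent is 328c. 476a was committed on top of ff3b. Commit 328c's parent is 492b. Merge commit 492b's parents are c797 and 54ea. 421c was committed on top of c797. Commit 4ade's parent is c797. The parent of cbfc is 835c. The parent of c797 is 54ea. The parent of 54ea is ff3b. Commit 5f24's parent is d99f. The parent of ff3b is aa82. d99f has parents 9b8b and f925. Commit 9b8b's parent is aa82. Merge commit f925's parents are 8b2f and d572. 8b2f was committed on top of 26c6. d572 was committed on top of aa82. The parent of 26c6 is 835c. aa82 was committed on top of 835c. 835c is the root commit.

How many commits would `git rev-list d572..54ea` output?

Reachable from 54ea: {54ea, 835c, aa82, ff3b}.
Reachable from d572: {835c, aa82, d572}.
In 54ea's history but not d572's: {54ea, ff3b} — 2 commits.

2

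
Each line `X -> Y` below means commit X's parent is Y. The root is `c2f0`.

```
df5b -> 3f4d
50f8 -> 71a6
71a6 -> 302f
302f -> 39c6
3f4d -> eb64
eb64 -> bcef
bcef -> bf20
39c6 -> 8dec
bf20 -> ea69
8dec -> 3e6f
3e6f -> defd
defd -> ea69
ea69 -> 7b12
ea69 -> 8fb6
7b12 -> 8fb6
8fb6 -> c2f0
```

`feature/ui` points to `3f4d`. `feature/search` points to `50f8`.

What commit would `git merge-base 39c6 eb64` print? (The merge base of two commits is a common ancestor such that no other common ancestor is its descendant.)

ea69

Ancestors of 39c6: {39c6, 3e6f, 7b12, 8dec, 8fb6, c2f0, defd, ea69}.
Ancestors of eb64: {7b12, 8fb6, bcef, bf20, c2f0, ea69, eb64}.
Common ancestors: {7b12, 8fb6, c2f0, ea69}.
Among these, ea69 is not an ancestor of any other common ancestor — it is the merge base.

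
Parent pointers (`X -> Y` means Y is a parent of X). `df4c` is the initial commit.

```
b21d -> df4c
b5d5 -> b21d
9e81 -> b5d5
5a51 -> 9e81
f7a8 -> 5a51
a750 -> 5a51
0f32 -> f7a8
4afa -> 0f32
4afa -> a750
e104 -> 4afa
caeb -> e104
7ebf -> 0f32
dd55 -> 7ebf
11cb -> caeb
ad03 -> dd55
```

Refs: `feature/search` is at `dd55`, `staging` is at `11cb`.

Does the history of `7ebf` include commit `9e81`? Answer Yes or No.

Yes

Ancestors of 7ebf (commits reachable by following parents): {0f32, 5a51, 7ebf, 9e81, b21d, b5d5, df4c, f7a8}.
9e81 is in that set, so it is an ancestor of 7ebf.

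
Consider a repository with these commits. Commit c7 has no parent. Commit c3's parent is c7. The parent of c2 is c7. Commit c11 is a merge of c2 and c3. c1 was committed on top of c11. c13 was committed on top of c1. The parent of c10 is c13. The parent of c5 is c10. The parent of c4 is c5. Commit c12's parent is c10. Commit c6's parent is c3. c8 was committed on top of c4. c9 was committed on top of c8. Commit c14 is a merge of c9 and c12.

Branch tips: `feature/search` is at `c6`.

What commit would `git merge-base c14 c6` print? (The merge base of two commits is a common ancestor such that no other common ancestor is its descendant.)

c3

Ancestors of c14: {c1, c10, c11, c12, c13, c14, c2, c3, c4, c5, c7, c8, c9}.
Ancestors of c6: {c3, c6, c7}.
Common ancestors: {c3, c7}.
Among these, c3 is not an ancestor of any other common ancestor — it is the merge base.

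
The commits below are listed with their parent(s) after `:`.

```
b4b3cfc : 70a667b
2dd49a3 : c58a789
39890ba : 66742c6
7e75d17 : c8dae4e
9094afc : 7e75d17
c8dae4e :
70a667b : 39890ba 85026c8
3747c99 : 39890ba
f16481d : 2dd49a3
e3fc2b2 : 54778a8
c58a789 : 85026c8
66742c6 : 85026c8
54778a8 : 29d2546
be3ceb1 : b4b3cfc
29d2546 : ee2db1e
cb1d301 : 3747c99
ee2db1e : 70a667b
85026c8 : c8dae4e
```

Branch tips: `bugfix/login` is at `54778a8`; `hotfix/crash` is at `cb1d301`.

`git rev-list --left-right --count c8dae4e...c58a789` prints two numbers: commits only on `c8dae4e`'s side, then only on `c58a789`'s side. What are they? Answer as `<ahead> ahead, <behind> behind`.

0 ahead, 2 behind

Reachable from c8dae4e: {c8dae4e}.
Reachable from c58a789: {85026c8, c58a789, c8dae4e}.
Only in c8dae4e's history (ahead): {} — 0.
Only in c58a789's history (behind): {85026c8, c58a789} — 2.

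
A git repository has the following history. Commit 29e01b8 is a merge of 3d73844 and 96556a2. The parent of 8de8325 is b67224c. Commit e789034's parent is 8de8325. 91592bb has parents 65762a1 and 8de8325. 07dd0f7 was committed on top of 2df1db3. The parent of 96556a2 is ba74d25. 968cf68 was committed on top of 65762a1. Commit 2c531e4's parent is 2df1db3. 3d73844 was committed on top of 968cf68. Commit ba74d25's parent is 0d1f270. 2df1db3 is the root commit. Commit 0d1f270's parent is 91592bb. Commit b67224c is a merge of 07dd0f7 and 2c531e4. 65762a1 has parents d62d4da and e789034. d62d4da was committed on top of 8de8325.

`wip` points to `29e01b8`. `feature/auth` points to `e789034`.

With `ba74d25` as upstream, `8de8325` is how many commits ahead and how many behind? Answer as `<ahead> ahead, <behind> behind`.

0 ahead, 6 behind

Reachable from 8de8325: {07dd0f7, 2c531e4, 2df1db3, 8de8325, b67224c}.
Reachable from ba74d25: {07dd0f7, 0d1f270, 2c531e4, 2df1db3, 65762a1, 8de8325, 91592bb, b67224c, ba74d25, d62d4da, e789034}.
Only in 8de8325's history (ahead): {} — 0.
Only in ba74d25's history (behind): {0d1f270, 65762a1, 91592bb, ba74d25, d62d4da, e789034} — 6.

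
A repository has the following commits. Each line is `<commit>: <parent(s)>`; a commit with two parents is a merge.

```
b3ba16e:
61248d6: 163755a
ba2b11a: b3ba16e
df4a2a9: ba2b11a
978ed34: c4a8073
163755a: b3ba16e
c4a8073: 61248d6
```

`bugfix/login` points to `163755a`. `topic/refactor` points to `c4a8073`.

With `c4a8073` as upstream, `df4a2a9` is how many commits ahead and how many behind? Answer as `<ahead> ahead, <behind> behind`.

Reachable from df4a2a9: {b3ba16e, ba2b11a, df4a2a9}.
Reachable from c4a8073: {163755a, 61248d6, b3ba16e, c4a8073}.
Only in df4a2a9's history (ahead): {ba2b11a, df4a2a9} — 2.
Only in c4a8073's history (behind): {163755a, 61248d6, c4a8073} — 3.

2 ahead, 3 behind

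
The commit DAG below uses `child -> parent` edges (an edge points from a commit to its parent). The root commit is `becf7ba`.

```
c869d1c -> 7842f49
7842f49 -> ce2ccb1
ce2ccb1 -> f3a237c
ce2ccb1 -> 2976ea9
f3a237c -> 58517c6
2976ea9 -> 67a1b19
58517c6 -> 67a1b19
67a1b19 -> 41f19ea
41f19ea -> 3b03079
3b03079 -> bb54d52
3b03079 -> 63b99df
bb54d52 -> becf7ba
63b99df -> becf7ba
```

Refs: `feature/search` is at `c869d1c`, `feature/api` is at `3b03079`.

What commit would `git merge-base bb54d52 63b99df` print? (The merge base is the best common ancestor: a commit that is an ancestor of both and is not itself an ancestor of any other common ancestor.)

Ancestors of bb54d52: {bb54d52, becf7ba}.
Ancestors of 63b99df: {63b99df, becf7ba}.
Common ancestors: {becf7ba}.
The only common ancestor is becf7ba, so it is the merge base.

becf7ba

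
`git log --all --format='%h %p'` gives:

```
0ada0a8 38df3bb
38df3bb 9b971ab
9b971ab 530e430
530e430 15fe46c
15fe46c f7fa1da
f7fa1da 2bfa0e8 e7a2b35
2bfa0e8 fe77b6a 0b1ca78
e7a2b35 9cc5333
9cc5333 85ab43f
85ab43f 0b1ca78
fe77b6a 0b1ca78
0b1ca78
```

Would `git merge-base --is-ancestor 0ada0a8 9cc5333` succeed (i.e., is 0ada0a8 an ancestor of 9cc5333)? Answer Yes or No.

No

Ancestors of 9cc5333: {0b1ca78, 85ab43f, 9cc5333}.
0ada0a8 is not in that set, so it is not an ancestor of 9cc5333.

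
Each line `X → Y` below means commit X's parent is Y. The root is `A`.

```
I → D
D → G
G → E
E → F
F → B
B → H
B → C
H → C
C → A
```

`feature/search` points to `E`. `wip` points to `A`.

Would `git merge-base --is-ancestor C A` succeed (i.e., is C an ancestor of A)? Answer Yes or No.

No

Ancestors of A: {A}.
C is not in that set, so it is not an ancestor of A.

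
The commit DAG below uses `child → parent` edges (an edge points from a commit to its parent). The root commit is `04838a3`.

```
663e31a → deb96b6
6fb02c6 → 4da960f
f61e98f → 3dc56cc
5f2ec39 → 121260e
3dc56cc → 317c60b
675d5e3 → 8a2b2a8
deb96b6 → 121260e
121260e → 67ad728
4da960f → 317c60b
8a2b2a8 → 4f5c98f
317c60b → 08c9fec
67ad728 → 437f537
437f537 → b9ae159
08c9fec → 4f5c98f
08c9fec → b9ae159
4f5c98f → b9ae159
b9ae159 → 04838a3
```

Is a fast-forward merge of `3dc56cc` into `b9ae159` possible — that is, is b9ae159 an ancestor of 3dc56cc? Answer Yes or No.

Yes

A fast-forward from b9ae159 to 3dc56cc is possible iff b9ae159 is an ancestor of 3dc56cc.
Ancestors of 3dc56cc: {04838a3, 08c9fec, 317c60b, 3dc56cc, 4f5c98f, b9ae159}.
b9ae159 is among them, so fast-forward is possible.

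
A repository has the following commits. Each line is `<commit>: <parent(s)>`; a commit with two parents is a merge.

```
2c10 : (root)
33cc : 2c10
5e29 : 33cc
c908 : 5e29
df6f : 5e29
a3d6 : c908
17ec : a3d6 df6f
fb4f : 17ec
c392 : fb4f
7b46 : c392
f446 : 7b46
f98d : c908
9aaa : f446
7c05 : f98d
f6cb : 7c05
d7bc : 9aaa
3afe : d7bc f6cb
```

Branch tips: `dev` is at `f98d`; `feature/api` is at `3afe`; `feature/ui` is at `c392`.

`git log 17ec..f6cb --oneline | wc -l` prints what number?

Reachable from f6cb: {2c10, 33cc, 5e29, 7c05, c908, f6cb, f98d}.
Reachable from 17ec: {17ec, 2c10, 33cc, 5e29, a3d6, c908, df6f}.
In f6cb's history but not 17ec's: {7c05, f6cb, f98d} — 3 commits.

3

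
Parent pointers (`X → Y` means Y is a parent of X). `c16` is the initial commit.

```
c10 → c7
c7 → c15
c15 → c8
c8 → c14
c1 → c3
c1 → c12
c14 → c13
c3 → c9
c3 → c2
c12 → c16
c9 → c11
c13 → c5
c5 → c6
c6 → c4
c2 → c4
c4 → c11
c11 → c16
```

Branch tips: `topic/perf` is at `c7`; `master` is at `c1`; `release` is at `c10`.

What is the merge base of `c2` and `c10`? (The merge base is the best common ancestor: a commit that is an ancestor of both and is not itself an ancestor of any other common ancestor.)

Ancestors of c2: {c11, c16, c2, c4}.
Ancestors of c10: {c10, c11, c13, c14, c15, c16, c4, c5, c6, c7, c8}.
Common ancestors: {c11, c16, c4}.
Among these, c4 is not an ancestor of any other common ancestor — it is the merge base.

c4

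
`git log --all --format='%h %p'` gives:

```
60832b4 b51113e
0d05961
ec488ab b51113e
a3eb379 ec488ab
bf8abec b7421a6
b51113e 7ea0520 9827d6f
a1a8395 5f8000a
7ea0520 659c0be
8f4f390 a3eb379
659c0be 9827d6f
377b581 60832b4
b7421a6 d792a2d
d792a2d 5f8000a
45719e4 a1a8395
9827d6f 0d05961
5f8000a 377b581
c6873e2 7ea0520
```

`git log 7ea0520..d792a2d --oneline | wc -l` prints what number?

Reachable from d792a2d: {0d05961, 377b581, 5f8000a, 60832b4, 659c0be, 7ea0520, 9827d6f, b51113e, d792a2d}.
Reachable from 7ea0520: {0d05961, 659c0be, 7ea0520, 9827d6f}.
In d792a2d's history but not 7ea0520's: {377b581, 5f8000a, 60832b4, b51113e, d792a2d} — 5 commits.

5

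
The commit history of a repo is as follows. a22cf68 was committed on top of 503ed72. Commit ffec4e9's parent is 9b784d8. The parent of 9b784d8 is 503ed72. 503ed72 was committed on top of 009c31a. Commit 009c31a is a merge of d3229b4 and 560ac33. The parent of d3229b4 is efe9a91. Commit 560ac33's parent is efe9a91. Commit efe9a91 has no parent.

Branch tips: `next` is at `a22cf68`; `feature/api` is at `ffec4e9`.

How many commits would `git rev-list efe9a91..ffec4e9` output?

Reachable from ffec4e9: {009c31a, 503ed72, 560ac33, 9b784d8, d3229b4, efe9a91, ffec4e9}.
Reachable from efe9a91: {efe9a91}.
In ffec4e9's history but not efe9a91's: {009c31a, 503ed72, 560ac33, 9b784d8, d3229b4, ffec4e9} — 6 commits.

6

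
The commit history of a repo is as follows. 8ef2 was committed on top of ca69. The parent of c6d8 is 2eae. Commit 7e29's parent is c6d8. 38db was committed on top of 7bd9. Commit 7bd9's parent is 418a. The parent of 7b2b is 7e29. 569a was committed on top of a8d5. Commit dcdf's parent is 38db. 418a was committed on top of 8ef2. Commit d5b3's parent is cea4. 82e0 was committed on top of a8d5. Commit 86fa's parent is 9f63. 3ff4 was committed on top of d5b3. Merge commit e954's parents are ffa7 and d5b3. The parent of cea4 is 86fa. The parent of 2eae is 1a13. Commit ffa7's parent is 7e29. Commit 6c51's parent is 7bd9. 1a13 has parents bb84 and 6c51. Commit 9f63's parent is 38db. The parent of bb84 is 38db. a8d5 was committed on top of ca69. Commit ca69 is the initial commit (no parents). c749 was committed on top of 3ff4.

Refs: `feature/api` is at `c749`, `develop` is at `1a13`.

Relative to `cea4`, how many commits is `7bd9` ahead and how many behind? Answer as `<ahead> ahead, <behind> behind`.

0 ahead, 4 behind

Reachable from 7bd9: {418a, 7bd9, 8ef2, ca69}.
Reachable from cea4: {38db, 418a, 7bd9, 86fa, 8ef2, 9f63, ca69, cea4}.
Only in 7bd9's history (ahead): {} — 0.
Only in cea4's history (behind): {38db, 86fa, 9f63, cea4} — 4.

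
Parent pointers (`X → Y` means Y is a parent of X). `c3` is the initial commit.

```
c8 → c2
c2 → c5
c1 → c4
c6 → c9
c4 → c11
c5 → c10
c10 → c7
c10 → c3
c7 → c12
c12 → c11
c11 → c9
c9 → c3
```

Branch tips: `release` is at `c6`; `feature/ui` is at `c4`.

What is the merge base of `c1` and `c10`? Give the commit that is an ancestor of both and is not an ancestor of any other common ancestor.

c11

Ancestors of c1: {c1, c11, c3, c4, c9}.
Ancestors of c10: {c10, c11, c12, c3, c7, c9}.
Common ancestors: {c11, c3, c9}.
Among these, c11 is not an ancestor of any other common ancestor — it is the merge base.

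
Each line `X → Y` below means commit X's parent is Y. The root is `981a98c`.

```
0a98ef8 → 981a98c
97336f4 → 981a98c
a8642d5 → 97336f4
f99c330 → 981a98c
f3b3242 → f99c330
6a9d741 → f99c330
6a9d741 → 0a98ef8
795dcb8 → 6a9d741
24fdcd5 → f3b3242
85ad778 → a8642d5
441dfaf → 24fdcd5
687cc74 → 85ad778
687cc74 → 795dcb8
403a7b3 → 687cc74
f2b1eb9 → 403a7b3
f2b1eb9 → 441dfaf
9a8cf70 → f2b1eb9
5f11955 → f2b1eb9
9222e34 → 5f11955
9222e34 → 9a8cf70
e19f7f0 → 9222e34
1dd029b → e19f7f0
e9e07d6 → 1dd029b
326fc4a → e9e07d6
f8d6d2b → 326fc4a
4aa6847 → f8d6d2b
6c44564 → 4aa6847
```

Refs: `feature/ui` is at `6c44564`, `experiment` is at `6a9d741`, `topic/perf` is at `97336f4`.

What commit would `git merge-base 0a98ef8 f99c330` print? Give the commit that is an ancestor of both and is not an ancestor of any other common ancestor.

981a98c

Ancestors of 0a98ef8: {0a98ef8, 981a98c}.
Ancestors of f99c330: {981a98c, f99c330}.
Common ancestors: {981a98c}.
The only common ancestor is 981a98c, so it is the merge base.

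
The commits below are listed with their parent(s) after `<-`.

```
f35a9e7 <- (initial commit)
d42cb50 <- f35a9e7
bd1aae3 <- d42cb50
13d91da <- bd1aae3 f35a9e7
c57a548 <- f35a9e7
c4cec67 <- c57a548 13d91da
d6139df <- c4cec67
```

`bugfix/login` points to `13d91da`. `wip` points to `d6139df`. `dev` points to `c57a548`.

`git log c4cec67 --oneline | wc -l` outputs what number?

6

Walking parent pointers from c4cec67: reachable set = {13d91da, bd1aae3, c4cec67, c57a548, d42cb50, f35a9e7}.
That is 6 commits.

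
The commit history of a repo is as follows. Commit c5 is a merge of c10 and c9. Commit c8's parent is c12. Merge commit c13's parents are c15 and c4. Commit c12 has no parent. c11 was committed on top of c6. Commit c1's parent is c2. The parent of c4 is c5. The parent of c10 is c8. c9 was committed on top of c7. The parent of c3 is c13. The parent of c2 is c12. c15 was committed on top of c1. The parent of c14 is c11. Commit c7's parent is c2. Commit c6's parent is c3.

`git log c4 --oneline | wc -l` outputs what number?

Walking parent pointers from c4: reachable set = {c10, c12, c2, c4, c5, c7, c8, c9}.
That is 8 commits.

8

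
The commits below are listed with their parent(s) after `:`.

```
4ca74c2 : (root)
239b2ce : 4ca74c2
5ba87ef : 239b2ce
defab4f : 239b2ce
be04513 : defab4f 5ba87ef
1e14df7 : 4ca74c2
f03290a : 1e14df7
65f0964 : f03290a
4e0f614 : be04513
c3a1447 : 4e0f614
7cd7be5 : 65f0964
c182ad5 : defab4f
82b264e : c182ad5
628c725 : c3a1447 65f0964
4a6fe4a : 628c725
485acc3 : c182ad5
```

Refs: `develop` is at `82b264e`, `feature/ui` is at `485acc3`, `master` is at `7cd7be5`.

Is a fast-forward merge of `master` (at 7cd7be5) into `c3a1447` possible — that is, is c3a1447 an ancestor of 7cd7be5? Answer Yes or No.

A fast-forward from c3a1447 to 7cd7be5 is possible iff c3a1447 is an ancestor of 7cd7be5.
Ancestors of 7cd7be5: {1e14df7, 4ca74c2, 65f0964, 7cd7be5, f03290a}.
c3a1447 is not among them, so fast-forward is not possible.

No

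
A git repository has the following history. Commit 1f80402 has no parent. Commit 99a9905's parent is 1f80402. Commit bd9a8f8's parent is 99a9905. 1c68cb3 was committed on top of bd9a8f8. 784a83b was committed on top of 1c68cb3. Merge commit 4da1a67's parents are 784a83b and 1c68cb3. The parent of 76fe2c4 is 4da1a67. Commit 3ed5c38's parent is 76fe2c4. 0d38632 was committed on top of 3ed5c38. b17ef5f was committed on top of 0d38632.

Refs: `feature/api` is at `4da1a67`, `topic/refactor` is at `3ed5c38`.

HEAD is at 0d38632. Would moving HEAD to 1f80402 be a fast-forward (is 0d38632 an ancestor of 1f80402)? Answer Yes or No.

No

A fast-forward from 0d38632 to 1f80402 is possible iff 0d38632 is an ancestor of 1f80402.
Ancestors of 1f80402: {1f80402}.
0d38632 is not among them, so fast-forward is not possible.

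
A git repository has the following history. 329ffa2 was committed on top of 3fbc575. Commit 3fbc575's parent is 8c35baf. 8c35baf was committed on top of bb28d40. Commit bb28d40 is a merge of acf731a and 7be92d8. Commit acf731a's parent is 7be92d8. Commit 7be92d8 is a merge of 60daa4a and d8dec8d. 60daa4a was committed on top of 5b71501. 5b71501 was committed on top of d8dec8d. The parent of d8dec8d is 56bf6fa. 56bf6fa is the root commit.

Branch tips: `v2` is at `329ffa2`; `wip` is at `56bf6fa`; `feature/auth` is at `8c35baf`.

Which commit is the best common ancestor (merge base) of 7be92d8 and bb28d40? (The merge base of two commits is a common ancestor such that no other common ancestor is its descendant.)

7be92d8

Ancestors of 7be92d8: {56bf6fa, 5b71501, 60daa4a, 7be92d8, d8dec8d}.
Ancestors of bb28d40: {56bf6fa, 5b71501, 60daa4a, 7be92d8, acf731a, bb28d40, d8dec8d}.
Common ancestors: {56bf6fa, 5b71501, 60daa4a, 7be92d8, d8dec8d}.
Among these, 7be92d8 is not an ancestor of any other common ancestor — it is the merge base.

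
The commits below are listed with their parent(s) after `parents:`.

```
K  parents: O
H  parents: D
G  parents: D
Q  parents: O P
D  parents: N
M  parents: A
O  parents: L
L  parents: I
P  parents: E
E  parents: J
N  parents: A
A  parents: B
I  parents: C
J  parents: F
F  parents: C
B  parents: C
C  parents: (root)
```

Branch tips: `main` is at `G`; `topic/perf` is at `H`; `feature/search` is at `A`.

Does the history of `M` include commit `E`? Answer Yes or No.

Ancestors of M: {A, B, C, M}.
E is not in that set, so it is not an ancestor of M.

No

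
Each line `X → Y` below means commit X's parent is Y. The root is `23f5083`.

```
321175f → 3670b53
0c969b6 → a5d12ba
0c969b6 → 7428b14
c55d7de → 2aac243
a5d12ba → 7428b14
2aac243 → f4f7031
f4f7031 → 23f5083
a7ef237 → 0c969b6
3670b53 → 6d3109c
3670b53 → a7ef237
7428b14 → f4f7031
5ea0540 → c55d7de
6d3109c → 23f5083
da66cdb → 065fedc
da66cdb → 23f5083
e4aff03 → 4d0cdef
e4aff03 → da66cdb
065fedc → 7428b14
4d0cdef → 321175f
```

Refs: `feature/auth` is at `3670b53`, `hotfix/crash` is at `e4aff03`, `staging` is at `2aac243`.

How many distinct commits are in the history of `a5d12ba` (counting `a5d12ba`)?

Walking parent pointers from a5d12ba: reachable set = {23f5083, 7428b14, a5d12ba, f4f7031}.
That is 4 commits.

4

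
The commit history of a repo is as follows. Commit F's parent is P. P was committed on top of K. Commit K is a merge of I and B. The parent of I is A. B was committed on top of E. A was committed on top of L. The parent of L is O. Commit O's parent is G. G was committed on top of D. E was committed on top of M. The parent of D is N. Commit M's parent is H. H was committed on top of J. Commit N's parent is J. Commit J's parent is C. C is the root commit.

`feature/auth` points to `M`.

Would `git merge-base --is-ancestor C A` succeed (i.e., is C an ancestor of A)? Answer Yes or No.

Yes

Ancestors of A (commits reachable by following parents): {A, C, D, G, J, L, N, O}.
C is in that set, so it is an ancestor of A.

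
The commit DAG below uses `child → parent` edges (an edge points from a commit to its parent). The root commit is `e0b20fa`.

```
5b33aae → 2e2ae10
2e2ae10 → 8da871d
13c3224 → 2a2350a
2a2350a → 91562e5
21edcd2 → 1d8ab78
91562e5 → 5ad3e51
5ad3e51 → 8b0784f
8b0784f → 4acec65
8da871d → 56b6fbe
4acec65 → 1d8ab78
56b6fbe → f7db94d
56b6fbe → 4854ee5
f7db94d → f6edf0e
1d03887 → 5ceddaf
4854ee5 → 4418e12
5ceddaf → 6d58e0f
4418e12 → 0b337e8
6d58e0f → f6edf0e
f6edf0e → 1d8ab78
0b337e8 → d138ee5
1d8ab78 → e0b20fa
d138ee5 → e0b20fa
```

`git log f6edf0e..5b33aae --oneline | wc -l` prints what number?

Reachable from 5b33aae: {0b337e8, 1d8ab78, 2e2ae10, 4418e12, 4854ee5, 56b6fbe, 5b33aae, 8da871d, d138ee5, e0b20fa, f6edf0e, f7db94d}.
Reachable from f6edf0e: {1d8ab78, e0b20fa, f6edf0e}.
In 5b33aae's history but not f6edf0e's: {0b337e8, 2e2ae10, 4418e12, 4854ee5, 56b6fbe, 5b33aae, 8da871d, d138ee5, f7db94d} — 9 commits.

9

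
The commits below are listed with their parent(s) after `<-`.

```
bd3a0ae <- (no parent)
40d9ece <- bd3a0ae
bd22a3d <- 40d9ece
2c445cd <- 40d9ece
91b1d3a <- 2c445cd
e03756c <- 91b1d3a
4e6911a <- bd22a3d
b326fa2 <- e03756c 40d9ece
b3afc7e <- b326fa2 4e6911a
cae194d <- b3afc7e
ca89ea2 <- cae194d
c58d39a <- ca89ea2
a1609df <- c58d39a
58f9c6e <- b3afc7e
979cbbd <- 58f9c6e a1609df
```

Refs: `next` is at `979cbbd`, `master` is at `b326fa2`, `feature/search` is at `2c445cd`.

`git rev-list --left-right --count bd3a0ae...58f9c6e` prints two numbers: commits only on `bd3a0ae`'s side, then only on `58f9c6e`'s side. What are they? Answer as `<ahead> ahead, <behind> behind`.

Reachable from bd3a0ae: {bd3a0ae}.
Reachable from 58f9c6e: {2c445cd, 40d9ece, 4e6911a, 58f9c6e, 91b1d3a, b326fa2, b3afc7e, bd22a3d, bd3a0ae, e03756c}.
Only in bd3a0ae's history (ahead): {} — 0.
Only in 58f9c6e's history (behind): {2c445cd, 40d9ece, 4e6911a, 58f9c6e, 91b1d3a, b326fa2, b3afc7e, bd22a3d, e03756c} — 9.

0 ahead, 9 behind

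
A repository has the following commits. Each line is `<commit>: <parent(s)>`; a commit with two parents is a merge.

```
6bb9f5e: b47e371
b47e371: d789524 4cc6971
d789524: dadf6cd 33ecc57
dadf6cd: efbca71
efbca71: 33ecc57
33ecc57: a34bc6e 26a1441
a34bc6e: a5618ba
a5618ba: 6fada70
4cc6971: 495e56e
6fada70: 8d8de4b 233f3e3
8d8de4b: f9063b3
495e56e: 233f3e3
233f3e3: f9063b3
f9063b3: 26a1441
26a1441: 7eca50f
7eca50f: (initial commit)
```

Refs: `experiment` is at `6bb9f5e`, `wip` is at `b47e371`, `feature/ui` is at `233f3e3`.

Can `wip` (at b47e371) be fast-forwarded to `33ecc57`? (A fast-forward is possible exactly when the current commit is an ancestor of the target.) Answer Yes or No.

A fast-forward from b47e371 to 33ecc57 is possible iff b47e371 is an ancestor of 33ecc57.
Ancestors of 33ecc57: {233f3e3, 26a1441, 33ecc57, 6fada70, 7eca50f, 8d8de4b, a34bc6e, a5618ba, f9063b3}.
b47e371 is not among them, so fast-forward is not possible.

No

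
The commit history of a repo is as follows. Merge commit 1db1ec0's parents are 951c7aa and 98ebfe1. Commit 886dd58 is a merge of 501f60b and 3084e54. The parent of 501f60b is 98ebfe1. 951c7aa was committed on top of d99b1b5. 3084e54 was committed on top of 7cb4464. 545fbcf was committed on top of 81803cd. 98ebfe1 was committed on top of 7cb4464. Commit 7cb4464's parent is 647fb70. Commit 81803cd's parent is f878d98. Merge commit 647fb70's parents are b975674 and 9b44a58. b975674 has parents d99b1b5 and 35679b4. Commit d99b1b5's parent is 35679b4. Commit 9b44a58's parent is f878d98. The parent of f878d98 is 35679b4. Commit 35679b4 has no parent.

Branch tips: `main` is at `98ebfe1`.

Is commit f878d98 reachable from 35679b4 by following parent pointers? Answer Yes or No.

No

Ancestors of 35679b4: {35679b4}.
f878d98 is not in that set, so it is not an ancestor of 35679b4.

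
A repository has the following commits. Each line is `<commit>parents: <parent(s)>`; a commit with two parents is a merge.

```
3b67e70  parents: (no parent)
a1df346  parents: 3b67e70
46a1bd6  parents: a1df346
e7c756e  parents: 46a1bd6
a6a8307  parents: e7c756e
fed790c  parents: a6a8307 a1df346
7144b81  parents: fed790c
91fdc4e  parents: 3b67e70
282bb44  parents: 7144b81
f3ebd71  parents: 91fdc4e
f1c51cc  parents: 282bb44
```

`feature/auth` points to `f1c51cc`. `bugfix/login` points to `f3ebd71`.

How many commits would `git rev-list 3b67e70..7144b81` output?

Reachable from 7144b81: {3b67e70, 46a1bd6, 7144b81, a1df346, a6a8307, e7c756e, fed790c}.
Reachable from 3b67e70: {3b67e70}.
In 7144b81's history but not 3b67e70's: {46a1bd6, 7144b81, a1df346, a6a8307, e7c756e, fed790c} — 6 commits.

6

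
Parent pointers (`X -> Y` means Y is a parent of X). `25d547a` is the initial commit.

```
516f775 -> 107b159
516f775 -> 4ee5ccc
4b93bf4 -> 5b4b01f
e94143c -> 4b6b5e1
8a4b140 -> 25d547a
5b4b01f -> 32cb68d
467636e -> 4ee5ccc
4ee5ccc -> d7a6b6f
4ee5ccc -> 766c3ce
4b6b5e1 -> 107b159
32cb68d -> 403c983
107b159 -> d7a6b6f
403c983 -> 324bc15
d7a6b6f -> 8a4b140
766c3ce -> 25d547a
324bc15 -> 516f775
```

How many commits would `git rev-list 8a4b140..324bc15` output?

6

Reachable from 324bc15: {107b159, 25d547a, 324bc15, 4ee5ccc, 516f775, 766c3ce, 8a4b140, d7a6b6f}.
Reachable from 8a4b140: {25d547a, 8a4b140}.
In 324bc15's history but not 8a4b140's: {107b159, 324bc15, 4ee5ccc, 516f775, 766c3ce, d7a6b6f} — 6 commits.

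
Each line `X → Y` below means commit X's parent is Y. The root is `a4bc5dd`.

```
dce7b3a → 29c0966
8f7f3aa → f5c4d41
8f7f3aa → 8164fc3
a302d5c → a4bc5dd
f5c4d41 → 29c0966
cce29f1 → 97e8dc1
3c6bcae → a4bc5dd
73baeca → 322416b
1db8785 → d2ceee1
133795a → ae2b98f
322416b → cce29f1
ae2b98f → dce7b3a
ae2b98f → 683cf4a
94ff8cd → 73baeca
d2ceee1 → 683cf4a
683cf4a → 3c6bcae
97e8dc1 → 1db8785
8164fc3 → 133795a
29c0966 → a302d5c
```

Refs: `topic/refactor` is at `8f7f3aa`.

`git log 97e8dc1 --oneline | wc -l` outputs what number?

Walking parent pointers from 97e8dc1: reachable set = {1db8785, 3c6bcae, 683cf4a, 97e8dc1, a4bc5dd, d2ceee1}.
That is 6 commits.

6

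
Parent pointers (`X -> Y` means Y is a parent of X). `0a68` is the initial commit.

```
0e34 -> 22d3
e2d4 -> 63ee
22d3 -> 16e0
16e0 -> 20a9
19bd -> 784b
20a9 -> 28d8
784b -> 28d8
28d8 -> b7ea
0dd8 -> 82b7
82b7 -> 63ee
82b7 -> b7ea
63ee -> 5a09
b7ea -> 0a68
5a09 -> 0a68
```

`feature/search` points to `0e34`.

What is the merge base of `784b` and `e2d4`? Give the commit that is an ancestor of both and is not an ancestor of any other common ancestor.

Ancestors of 784b: {0a68, 28d8, 784b, b7ea}.
Ancestors of e2d4: {0a68, 5a09, 63ee, e2d4}.
Common ancestors: {0a68}.
The only common ancestor is 0a68, so it is the merge base.

0a68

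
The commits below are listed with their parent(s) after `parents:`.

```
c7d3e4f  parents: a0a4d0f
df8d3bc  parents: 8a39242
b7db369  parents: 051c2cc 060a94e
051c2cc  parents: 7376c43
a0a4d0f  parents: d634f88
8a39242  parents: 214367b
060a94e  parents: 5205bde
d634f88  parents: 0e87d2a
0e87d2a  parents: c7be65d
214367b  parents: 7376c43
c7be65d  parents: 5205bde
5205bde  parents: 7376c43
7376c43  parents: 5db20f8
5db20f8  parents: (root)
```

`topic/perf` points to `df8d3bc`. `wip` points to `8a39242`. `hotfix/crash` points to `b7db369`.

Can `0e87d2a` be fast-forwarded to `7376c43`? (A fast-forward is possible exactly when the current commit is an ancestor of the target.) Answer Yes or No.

No

A fast-forward from 0e87d2a to 7376c43 is possible iff 0e87d2a is an ancestor of 7376c43.
Ancestors of 7376c43: {5db20f8, 7376c43}.
0e87d2a is not among them, so fast-forward is not possible.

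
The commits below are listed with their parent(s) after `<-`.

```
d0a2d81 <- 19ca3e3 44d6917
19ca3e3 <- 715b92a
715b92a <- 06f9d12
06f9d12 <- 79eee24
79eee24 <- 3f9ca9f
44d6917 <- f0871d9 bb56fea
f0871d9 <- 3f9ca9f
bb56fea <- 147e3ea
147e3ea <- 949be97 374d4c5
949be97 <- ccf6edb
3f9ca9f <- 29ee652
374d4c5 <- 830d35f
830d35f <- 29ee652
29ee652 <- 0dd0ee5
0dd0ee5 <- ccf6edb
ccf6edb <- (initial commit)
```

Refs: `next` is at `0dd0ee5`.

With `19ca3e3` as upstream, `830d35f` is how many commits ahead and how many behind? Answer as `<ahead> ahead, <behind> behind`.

1 ahead, 5 behind

Reachable from 830d35f: {0dd0ee5, 29ee652, 830d35f, ccf6edb}.
Reachable from 19ca3e3: {06f9d12, 0dd0ee5, 19ca3e3, 29ee652, 3f9ca9f, 715b92a, 79eee24, ccf6edb}.
Only in 830d35f's history (ahead): {830d35f} — 1.
Only in 19ca3e3's history (behind): {06f9d12, 19ca3e3, 3f9ca9f, 715b92a, 79eee24} — 5.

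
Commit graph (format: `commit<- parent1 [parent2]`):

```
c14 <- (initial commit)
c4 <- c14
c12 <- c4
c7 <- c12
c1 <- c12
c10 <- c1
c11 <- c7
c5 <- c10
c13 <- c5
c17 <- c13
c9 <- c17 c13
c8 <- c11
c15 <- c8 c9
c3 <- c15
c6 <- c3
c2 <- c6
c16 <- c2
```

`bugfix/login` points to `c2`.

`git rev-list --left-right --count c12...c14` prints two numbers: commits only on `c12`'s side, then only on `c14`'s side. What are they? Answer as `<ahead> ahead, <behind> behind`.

2 ahead, 0 behind

Reachable from c12: {c12, c14, c4}.
Reachable from c14: {c14}.
Only in c12's history (ahead): {c12, c4} — 2.
Only in c14's history (behind): {} — 0.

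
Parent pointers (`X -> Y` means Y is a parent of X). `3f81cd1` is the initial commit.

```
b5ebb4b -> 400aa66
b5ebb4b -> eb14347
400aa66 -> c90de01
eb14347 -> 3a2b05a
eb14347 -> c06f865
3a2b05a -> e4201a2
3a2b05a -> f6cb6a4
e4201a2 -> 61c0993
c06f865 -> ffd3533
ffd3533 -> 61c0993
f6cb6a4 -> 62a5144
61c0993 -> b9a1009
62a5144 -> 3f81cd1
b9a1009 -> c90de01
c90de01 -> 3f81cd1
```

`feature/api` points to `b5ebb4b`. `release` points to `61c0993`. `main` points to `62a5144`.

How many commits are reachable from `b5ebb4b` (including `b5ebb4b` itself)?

Walking parent pointers from b5ebb4b: reachable set = {3a2b05a, 3f81cd1, 400aa66, 61c0993, 62a5144, b5ebb4b, b9a1009, c06f865, c90de01, e4201a2, eb14347, f6cb6a4, ffd3533}.
That is 13 commits.

13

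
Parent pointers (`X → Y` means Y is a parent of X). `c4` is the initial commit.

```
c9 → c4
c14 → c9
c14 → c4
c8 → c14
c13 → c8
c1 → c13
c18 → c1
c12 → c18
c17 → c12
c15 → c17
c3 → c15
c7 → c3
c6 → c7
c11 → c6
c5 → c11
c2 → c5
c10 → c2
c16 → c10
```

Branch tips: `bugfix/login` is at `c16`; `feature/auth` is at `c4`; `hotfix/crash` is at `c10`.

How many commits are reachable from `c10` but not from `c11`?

Reachable from c10: {c1, c10, c11, c12, c13, c14, c15, c17, c18, c2, c3, c4, c5, c6, c7, c8, c9}.
Reachable from c11: {c1, c11, c12, c13, c14, c15, c17, c18, c3, c4, c6, c7, c8, c9}.
In c10's history but not c11's: {c10, c2, c5} — 3 commits.

3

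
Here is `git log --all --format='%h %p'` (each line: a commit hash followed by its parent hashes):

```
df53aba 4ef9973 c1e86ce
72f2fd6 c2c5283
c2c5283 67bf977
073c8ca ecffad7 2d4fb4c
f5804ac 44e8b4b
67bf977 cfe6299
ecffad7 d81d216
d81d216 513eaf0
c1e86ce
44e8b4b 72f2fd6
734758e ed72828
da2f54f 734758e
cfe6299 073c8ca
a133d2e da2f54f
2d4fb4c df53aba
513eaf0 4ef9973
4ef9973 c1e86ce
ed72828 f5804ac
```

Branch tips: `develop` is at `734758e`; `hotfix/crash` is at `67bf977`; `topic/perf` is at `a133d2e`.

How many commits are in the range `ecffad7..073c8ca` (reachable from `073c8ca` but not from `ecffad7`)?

Reachable from 073c8ca: {073c8ca, 2d4fb4c, 4ef9973, 513eaf0, c1e86ce, d81d216, df53aba, ecffad7}.
Reachable from ecffad7: {4ef9973, 513eaf0, c1e86ce, d81d216, ecffad7}.
In 073c8ca's history but not ecffad7's: {073c8ca, 2d4fb4c, df53aba} — 3 commits.

3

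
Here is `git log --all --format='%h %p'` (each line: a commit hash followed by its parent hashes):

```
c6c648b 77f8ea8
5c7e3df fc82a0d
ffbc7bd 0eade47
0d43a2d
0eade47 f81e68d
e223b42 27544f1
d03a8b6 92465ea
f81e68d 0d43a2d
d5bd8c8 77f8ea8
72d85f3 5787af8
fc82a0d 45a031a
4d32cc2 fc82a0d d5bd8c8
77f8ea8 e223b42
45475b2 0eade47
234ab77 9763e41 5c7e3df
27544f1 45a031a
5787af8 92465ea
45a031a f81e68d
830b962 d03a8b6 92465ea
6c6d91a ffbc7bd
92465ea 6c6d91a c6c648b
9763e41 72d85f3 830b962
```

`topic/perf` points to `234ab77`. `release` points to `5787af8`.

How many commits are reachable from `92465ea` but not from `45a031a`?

8

Reachable from 92465ea: {0d43a2d, 0eade47, 27544f1, 45a031a, 6c6d91a, 77f8ea8, 92465ea, c6c648b, e223b42, f81e68d, ffbc7bd}.
Reachable from 45a031a: {0d43a2d, 45a031a, f81e68d}.
In 92465ea's history but not 45a031a's: {0eade47, 27544f1, 6c6d91a, 77f8ea8, 92465ea, c6c648b, e223b42, ffbc7bd} — 8 commits.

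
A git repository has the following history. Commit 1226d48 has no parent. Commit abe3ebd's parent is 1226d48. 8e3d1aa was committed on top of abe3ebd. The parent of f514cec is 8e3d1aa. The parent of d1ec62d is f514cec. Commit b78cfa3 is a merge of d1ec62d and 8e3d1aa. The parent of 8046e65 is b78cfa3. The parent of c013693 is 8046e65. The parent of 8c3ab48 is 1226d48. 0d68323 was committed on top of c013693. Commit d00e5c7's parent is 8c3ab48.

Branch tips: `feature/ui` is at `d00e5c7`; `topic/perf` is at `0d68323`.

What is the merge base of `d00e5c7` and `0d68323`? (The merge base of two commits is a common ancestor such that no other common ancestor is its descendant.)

Ancestors of d00e5c7: {1226d48, 8c3ab48, d00e5c7}.
Ancestors of 0d68323: {0d68323, 1226d48, 8046e65, 8e3d1aa, abe3ebd, b78cfa3, c013693, d1ec62d, f514cec}.
Common ancestors: {1226d48}.
The only common ancestor is 1226d48, so it is the merge base.

1226d48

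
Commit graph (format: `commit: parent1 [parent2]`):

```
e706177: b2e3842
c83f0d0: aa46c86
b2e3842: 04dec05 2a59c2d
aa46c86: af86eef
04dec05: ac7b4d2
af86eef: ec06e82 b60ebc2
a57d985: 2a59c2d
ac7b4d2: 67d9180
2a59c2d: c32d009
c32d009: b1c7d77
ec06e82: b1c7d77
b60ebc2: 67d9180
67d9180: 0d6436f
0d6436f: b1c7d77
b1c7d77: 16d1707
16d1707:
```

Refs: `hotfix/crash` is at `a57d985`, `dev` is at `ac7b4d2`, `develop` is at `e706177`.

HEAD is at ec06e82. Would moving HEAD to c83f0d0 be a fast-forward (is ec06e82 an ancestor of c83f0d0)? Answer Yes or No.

A fast-forward from ec06e82 to c83f0d0 is possible iff ec06e82 is an ancestor of c83f0d0.
Ancestors of c83f0d0: {0d6436f, 16d1707, 67d9180, aa46c86, af86eef, b1c7d77, b60ebc2, c83f0d0, ec06e82}.
ec06e82 is among them, so fast-forward is possible.

Yes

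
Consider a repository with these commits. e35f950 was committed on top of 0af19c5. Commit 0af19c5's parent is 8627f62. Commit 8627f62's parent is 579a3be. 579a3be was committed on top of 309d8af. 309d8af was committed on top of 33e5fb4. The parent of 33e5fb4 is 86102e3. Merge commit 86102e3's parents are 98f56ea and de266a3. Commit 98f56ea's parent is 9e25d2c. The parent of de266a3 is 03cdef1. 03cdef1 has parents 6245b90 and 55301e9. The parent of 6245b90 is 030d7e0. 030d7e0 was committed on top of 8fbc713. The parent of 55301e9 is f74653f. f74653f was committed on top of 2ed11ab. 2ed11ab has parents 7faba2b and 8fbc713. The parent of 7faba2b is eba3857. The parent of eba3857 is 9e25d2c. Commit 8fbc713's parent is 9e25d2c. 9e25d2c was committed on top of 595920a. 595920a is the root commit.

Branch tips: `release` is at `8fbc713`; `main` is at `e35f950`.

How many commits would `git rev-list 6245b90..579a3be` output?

Reachable from 579a3be: {030d7e0, 03cdef1, 2ed11ab, 309d8af, 33e5fb4, 55301e9, 579a3be, 595920a, 6245b90, 7faba2b, 86102e3, 8fbc713, 98f56ea, 9e25d2c, de266a3, eba3857, f74653f}.
Reachable from 6245b90: {030d7e0, 595920a, 6245b90, 8fbc713, 9e25d2c}.
In 579a3be's history but not 6245b90's: {03cdef1, 2ed11ab, 309d8af, 33e5fb4, 55301e9, 579a3be, 7faba2b, 86102e3, 98f56ea, de266a3, eba3857, f74653f} — 12 commits.

12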